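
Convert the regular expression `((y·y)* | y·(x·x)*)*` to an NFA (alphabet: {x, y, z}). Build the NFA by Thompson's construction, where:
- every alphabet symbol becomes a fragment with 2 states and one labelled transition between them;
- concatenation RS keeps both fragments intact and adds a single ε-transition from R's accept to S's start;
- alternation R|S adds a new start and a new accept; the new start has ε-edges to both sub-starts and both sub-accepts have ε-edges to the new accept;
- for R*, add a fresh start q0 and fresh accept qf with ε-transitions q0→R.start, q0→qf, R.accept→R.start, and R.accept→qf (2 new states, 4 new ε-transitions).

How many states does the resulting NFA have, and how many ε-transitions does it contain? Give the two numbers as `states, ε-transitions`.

18, 19

By structural recursion:
Each of the 5 symbol leaves contributes 2 states and 0 ε-transitions.
  y·y — 4 states, 1 ε-transition
  (y·y)* — 6 states, 5 ε-transitions
  x·x — 4 states, 1 ε-transition
  (x·x)* — 6 states, 5 ε-transitions
  y·(x·x)* — 8 states, 6 ε-transitions
  (y·y)* | y·(x·x)* — 16 states, 15 ε-transitions
  ((y·y)* | y·(x·x)*)* — 18 states, 19 ε-transitions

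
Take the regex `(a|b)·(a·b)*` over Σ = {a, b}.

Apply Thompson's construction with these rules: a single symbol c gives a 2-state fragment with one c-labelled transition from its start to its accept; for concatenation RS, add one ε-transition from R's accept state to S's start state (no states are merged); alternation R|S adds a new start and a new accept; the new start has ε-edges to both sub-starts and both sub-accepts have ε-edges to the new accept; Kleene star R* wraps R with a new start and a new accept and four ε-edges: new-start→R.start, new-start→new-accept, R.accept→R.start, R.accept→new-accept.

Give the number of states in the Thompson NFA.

12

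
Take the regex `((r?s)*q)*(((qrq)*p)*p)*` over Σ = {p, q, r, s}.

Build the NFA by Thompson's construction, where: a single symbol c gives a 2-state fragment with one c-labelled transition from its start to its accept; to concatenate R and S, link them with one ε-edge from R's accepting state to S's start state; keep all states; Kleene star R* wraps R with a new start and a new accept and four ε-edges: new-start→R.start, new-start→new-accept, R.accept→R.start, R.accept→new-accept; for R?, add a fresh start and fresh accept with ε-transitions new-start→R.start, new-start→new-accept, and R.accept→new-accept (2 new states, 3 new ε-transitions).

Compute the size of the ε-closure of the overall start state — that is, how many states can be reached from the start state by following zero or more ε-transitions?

Work bottom-up. For each fragment F, track |ε-closure(F.start)| and whether F's accept lies in that closure (i.e. whether F accepts ε). A single-symbol fragment has closure size 1 and does not accept ε.
  r? → |ε-closure| = 1 (new start) + 1 (body) + 1 (new accept, via ε) = 3
  r?s → |ε-closure| = 3 + 1 = 4 (closure spills across the concat boundary because the left factor accepts ε)
  (r?s)* → new start has ε-edges to the inner start and to the new accept, so |ε-closure| = 2 + 4 = 6
  (r?s)*q → |ε-closure| = 6 + 1 = 7 (closure spills across the concat boundary because the left factor accepts ε)
  ((r?s)*q)* → |ε-closure| = 1 (new start) + 7 (body) + 1 (new accept) = 9
  qrq → |ε-closure| equals the left operand's closure size = 1 (its accept is not ε-reachable, so the closure stops there)
  (qrq)* → |ε-closure| = 1 (new start) + 1 (body) + 1 (new accept) = 3
  (qrq)*p → |ε-closure| = 3 + 1 = 4 (closure spills across the concat boundary because the left factor accepts ε)
  ((qrq)*p)* → |ε-closure| = 1 (new start) + 4 (body) + 1 (new accept) = 6
  ((qrq)*p)*p → |ε-closure| = 6 + 1 = 7 (closure spills across the concat boundary because the left factor accepts ε)
  (((qrq)*p)*p)* → new start has ε-edges to the inner start and to the new accept, so |ε-closure| = 2 + 7 = 9
  ((r?s)*q)*(((qrq)*p)*p)* → |ε-closure| = 9 + 9 = 18 (closure spills across the concat boundary because the left factor accepts ε)

18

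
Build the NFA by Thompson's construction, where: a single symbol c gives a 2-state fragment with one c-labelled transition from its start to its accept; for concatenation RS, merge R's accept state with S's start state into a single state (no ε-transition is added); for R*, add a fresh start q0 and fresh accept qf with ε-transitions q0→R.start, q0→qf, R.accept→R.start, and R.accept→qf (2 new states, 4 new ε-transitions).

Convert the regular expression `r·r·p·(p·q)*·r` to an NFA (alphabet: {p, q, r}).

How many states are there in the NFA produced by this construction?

By structural recursion:
Each of the 6 symbol leaves contributes a 2-state fragment.
  p·q — 3 states
  (p·q)* — 5 states
  r·r·p·(p·q)*·r — 9 states

9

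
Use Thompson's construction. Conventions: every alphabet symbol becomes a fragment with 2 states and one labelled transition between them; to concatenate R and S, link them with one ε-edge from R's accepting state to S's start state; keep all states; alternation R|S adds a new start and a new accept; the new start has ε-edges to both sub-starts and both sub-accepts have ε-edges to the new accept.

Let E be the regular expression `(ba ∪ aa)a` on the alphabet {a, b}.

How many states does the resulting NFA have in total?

12

Recursing over subexpressions:
Each of the 5 symbol leaves contributes a 2-state fragment.
  ba : 4 states
  aa : 4 states
  ba ∪ aa : 10 states
  (ba ∪ aa)a : 12 states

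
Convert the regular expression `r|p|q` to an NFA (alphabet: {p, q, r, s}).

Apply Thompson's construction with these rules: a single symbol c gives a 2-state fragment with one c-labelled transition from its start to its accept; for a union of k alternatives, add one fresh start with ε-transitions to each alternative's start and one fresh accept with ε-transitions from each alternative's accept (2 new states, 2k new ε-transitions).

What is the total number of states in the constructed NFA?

8

Per subexpression:
Each of the 3 symbol leaves contributes a 2-state fragment.
  r|p|q : 8 states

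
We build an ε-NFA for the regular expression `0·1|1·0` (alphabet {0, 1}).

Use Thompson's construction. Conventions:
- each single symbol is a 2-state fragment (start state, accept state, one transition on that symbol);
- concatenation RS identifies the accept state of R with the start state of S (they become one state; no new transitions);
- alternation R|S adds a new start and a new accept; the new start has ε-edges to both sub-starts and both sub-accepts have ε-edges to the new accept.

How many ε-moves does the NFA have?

Per subexpression:
Each of the 4 symbol leaves contributes 0 ε-transitions.
  0·1 = 0 ε-transitions
  1·0 = 0 ε-transitions
  0·1|1·0 = 4 ε-transitions

4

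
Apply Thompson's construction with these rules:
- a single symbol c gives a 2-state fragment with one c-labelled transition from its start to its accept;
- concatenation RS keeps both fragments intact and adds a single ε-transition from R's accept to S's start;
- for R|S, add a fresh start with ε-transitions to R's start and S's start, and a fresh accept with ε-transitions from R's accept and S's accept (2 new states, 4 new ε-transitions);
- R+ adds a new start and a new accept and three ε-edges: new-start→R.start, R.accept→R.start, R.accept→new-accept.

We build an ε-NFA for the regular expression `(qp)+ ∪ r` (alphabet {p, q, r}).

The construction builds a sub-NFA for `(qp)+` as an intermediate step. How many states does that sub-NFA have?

6

Fragment for `(qp)+`:
Each of the 2 symbol leaves contributes a 2-state fragment.
  qp = 4 states
  (qp)+ = 6 states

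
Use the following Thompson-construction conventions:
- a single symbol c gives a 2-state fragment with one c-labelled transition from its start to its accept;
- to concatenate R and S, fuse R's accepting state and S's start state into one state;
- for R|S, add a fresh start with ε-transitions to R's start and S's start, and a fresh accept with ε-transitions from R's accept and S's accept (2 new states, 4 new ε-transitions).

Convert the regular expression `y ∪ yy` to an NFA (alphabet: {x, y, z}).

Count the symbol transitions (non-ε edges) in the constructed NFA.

By structural recursion:
Each of the 3 symbol leaves contributes exactly 1 symbol transition.
  yy : 2 symbol transitions
  y ∪ yy : 3 symbol transitions

3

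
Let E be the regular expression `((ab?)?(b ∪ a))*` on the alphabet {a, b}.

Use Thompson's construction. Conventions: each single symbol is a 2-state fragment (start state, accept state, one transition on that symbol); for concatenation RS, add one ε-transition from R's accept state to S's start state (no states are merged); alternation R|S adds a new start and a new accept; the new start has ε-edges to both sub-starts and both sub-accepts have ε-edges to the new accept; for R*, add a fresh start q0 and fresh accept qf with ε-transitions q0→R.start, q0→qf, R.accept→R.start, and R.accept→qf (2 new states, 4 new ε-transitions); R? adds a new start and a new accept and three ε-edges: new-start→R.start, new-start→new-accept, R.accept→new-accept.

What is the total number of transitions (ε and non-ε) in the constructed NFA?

20

Building bottom-up:
Each of the 4 symbol leaves contributes 1 transition (1 symbol, 0 ε).
  b? → 4 transitions (1 symbol, 3 ε)
  ab? → 6 transitions (2 symbol, 4 ε)
  (ab?)? → 9 transitions (2 symbol, 7 ε)
  b ∪ a → 6 transitions (2 symbol, 4 ε)
  (ab?)?(b ∪ a) → 16 transitions (4 symbol, 12 ε)
  ((ab?)?(b ∪ a))* → 20 transitions (4 symbol, 16 ε)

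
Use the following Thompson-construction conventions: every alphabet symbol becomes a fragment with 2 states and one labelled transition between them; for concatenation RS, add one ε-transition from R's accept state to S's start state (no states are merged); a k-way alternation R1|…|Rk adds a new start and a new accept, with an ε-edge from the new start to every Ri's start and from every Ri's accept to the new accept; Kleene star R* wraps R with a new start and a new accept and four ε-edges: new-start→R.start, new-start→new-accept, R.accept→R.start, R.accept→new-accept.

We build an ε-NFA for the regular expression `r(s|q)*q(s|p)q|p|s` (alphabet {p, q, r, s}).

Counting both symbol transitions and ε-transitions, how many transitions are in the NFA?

Bottom-up over the parse tree:
Each of the 9 symbol leaves contributes 1 transition (1 symbol, 0 ε).
  s|q — 6 transitions (2 symbol, 4 ε)
  (s|q)* — 10 transitions (2 symbol, 8 ε)
  s|p — 6 transitions (2 symbol, 4 ε)
  r(s|q)*q(s|p)q — 23 transitions (7 symbol, 16 ε)
  r(s|q)*q(s|p)q|p|s — 31 transitions (9 symbol, 22 ε)

31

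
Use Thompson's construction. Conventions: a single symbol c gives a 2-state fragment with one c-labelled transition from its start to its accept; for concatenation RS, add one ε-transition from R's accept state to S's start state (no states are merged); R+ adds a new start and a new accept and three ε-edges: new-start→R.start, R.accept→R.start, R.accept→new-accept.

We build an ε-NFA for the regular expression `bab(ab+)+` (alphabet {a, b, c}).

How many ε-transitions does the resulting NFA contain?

10

Bottom-up over the parse tree:
Each of the 5 symbol leaves contributes 0 ε-transitions.
  b+ — 3 ε-transitions
  ab+ — 4 ε-transitions
  (ab+)+ — 7 ε-transitions
  bab(ab+)+ — 10 ε-transitions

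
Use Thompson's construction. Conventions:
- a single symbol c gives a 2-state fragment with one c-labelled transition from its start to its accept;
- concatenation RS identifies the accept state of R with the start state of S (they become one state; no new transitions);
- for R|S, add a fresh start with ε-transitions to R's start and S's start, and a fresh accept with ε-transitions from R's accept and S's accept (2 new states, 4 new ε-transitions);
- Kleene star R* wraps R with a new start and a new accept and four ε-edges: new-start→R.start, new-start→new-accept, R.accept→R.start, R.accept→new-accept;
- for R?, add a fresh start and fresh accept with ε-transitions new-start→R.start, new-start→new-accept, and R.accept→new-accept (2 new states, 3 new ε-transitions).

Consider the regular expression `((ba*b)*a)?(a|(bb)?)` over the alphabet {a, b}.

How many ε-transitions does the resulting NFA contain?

18

Per subexpression:
Each of the 7 symbol leaves contributes 0 ε-transitions.
  a* → 4 ε-transitions
  ba*b → 4 ε-transitions
  (ba*b)* → 8 ε-transitions
  (ba*b)*a → 8 ε-transitions
  ((ba*b)*a)? → 11 ε-transitions
  bb → 0 ε-transitions
  (bb)? → 3 ε-transitions
  a|(bb)? → 7 ε-transitions
  ((ba*b)*a)?(a|(bb)?) → 18 ε-transitions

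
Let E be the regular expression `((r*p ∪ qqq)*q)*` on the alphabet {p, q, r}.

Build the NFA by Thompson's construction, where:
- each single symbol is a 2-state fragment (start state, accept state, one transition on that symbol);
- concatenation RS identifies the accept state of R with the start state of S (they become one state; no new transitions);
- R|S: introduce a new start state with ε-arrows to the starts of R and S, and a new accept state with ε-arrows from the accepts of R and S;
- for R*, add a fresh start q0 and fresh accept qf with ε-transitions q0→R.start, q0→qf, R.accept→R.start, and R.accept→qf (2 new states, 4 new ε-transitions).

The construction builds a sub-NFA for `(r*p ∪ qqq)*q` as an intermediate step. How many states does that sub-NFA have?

Fragment for `(r*p ∪ qqq)*q`:
Each of the 6 symbol leaves contributes a 2-state fragment.
  r* = 4 states
  r*p = 5 states
  qqq = 4 states
  r*p ∪ qqq = 11 states
  (r*p ∪ qqq)* = 13 states
  (r*p ∪ qqq)*q = 14 states

14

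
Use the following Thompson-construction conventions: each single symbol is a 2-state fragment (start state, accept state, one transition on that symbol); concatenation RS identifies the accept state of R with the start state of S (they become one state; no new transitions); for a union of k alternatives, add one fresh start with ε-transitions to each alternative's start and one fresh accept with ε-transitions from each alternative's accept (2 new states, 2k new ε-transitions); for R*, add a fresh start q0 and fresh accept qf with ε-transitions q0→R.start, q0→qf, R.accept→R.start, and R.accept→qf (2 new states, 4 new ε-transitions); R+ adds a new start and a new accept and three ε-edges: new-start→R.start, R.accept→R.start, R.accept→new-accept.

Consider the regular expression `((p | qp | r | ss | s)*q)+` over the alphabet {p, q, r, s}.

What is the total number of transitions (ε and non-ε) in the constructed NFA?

25

By structural recursion:
Each of the 8 symbol leaves contributes 1 transition (1 symbol, 0 ε).
  qp — 2 transitions (2 symbol, 0 ε)
  ss — 2 transitions (2 symbol, 0 ε)
  p | qp | r | ss | s — 17 transitions (7 symbol, 10 ε)
  (p | qp | r | ss | s)* — 21 transitions (7 symbol, 14 ε)
  (p | qp | r | ss | s)*q — 22 transitions (8 symbol, 14 ε)
  ((p | qp | r | ss | s)*q)+ — 25 transitions (8 symbol, 17 ε)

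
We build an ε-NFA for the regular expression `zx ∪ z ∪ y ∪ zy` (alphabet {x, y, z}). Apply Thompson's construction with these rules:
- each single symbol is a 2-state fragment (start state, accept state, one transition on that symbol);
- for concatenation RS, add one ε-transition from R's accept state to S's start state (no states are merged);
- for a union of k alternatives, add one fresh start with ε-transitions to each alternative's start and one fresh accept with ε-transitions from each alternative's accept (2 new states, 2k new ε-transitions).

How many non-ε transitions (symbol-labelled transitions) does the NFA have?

Bottom-up over the parse tree:
Each of the 6 symbol leaves contributes exactly 1 symbol transition.
  zx — 2 symbol transitions
  zy — 2 symbol transitions
  zx ∪ z ∪ y ∪ zy — 6 symbol transitions

6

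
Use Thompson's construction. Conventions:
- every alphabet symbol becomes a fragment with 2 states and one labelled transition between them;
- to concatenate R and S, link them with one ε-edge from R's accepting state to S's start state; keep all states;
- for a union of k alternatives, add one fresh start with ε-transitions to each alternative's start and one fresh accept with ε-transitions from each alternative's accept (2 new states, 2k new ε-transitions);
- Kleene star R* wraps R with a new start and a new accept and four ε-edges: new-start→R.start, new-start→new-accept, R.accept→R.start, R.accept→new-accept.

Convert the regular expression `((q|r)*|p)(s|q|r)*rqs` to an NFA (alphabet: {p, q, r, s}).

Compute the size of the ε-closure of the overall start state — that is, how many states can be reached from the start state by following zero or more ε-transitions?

15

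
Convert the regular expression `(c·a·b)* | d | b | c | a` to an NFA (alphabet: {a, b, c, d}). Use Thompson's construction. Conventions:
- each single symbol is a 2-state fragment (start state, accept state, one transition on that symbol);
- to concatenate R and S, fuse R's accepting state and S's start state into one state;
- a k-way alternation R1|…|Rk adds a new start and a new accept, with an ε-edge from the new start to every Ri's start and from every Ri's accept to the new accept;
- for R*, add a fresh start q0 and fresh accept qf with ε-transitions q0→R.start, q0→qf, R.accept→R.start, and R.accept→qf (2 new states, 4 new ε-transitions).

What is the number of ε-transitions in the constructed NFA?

Building bottom-up:
Each of the 7 symbol leaves contributes 0 ε-transitions.
  c·a·b → 0 ε-transitions
  (c·a·b)* → 4 ε-transitions
  (c·a·b)* | d | b | c | a → 14 ε-transitions

14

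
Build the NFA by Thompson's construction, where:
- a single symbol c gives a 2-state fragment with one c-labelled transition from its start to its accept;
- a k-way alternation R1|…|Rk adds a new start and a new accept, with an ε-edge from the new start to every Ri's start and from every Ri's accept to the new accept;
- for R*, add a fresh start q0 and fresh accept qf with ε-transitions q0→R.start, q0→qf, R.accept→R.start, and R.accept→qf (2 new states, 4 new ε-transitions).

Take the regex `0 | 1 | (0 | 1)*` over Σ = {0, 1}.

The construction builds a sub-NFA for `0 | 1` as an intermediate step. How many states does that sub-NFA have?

Fragment for `0 | 1`:
Each of the 2 symbol leaves contributes a 2-state fragment.
  0 | 1 → 6 states

6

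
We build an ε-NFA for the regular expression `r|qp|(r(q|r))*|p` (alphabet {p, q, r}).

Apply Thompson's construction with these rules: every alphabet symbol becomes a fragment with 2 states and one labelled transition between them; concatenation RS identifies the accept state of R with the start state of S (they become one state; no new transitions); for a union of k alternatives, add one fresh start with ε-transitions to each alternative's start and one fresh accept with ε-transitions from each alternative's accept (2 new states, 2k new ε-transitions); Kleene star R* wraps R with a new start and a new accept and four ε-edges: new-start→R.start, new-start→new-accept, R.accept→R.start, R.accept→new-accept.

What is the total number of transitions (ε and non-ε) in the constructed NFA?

Recursing over subexpressions:
Each of the 7 symbol leaves contributes 1 transition (1 symbol, 0 ε).
  qp : 2 transitions (2 symbol, 0 ε)
  q|r : 6 transitions (2 symbol, 4 ε)
  r(q|r) : 7 transitions (3 symbol, 4 ε)
  (r(q|r))* : 11 transitions (3 symbol, 8 ε)
  r|qp|(r(q|r))*|p : 23 transitions (7 symbol, 16 ε)

23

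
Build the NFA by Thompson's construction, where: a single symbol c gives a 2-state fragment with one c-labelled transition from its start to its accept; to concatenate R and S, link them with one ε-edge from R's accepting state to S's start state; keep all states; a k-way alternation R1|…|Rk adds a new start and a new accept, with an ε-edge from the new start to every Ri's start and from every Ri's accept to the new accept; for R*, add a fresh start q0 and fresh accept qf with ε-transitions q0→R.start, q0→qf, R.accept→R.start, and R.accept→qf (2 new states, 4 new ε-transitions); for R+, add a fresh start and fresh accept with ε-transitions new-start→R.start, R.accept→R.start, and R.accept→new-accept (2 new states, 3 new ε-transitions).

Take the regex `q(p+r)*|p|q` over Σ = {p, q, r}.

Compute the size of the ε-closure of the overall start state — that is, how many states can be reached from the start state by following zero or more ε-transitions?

4

Work bottom-up. For each fragment F, track |ε-closure(F.start)| and whether F's accept lies in that closure (i.e. whether F accepts ε). A single-symbol fragment has closure size 1 and does not accept ε.
  p+ → new start ε-reaches only the body's start; the new accept needs a symbol first: |closure| = 1 + 1 = 2
  p+r → |closure| equals the left operand's closure size = 2 (its accept is not ε-reachable, so the closure stops there)
  (p+r)* → the star's fresh start ε-reaches both the body's start and the fresh accept: |closure| = 2 + 2 = 4
  q(p+r)* → same as the first factor's closure: |closure| = 1
  q(p+r)*|p|q → new start ε-reaches every alternative's start; none of them accept ε, so the new accept is not reached: |closure| = 1 + 1 + 1 + 1 = 4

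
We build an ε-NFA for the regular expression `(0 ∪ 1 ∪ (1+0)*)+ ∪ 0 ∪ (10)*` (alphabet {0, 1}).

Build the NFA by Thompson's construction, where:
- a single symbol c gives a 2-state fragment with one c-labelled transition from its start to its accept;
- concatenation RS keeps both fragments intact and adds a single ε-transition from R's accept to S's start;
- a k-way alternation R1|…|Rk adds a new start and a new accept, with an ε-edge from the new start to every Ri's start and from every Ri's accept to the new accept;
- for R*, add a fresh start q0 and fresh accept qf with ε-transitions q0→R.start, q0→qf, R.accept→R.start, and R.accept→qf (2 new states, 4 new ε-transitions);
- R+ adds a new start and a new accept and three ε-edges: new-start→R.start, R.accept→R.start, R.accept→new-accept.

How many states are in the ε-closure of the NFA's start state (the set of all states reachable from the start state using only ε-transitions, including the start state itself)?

16

Work bottom-up. For each fragment F, track |ε-closure(F.start)| and whether F's accept lies in that closure (i.e. whether F accepts ε). A single-symbol fragment has closure size 1 and does not accept ε.
  1+ — new start ε-reaches only the body's start; the new accept needs a symbol first: |closure| = 1 + 1 = 2
  1+0 — |closure| equals the left operand's closure size = 2 (its accept is not ε-reachable, so the closure stops there)
  (1+0)* — the star's fresh start ε-reaches both the body's start and the fresh accept: |closure| = 2 + 2 = 4
  0 ∪ 1 ∪ (1+0)* — new start ε-reaches every alternative's start; at least one alternative accepts ε, so the union's new accept is reached too: |closure| = 1 + 1 + 1 + 4 + 1 = 8
  (0 ∪ 1 ∪ (1+0)*)+ — |closure| = 1 + 8 + 1 (new accept, reached because the body accepts ε) = 10
  10 — same as the first factor's closure: |closure| = 1
  (10)* — new start has ε-edges to the inner start and to the new accept, so |closure| = 2 + 1 = 3
  (0 ∪ 1 ∪ (1+0)*)+ ∪ 0 ∪ (10)* — new start ε-reaches every alternative's start; at least one alternative accepts ε, so the union's new accept is reached too: |closure| = 1 + 10 + 1 + 3 + 1 = 16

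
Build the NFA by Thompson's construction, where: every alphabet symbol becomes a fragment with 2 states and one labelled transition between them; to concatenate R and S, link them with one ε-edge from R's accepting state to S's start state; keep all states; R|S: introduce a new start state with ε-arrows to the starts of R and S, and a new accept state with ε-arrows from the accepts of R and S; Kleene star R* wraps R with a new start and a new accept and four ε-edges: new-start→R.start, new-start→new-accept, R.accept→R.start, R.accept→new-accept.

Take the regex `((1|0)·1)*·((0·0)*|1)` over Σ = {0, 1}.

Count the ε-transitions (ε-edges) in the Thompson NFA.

Per subexpression:
Each of the 6 symbol leaves contributes 0 ε-transitions.
  1|0 : 4 ε-transitions
  (1|0)·1 : 5 ε-transitions
  ((1|0)·1)* : 9 ε-transitions
  0·0 : 1 ε-transition
  (0·0)* : 5 ε-transitions
  (0·0)*|1 : 9 ε-transitions
  ((1|0)·1)*·((0·0)*|1) : 19 ε-transitions

19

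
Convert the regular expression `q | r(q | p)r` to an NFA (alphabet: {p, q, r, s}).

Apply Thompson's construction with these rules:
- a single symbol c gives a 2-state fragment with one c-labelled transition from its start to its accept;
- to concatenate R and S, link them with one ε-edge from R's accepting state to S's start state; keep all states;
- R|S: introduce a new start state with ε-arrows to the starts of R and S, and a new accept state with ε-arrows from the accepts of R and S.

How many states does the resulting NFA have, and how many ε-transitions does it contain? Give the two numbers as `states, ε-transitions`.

14, 10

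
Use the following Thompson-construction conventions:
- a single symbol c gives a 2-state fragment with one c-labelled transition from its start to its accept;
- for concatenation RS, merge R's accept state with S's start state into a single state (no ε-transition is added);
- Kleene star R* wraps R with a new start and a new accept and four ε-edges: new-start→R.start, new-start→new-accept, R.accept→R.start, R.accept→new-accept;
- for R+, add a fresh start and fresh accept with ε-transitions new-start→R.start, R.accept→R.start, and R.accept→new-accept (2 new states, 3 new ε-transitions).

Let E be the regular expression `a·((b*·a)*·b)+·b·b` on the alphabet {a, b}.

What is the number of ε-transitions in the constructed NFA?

11

By structural recursion:
Each of the 6 symbol leaves contributes 0 ε-transitions.
  b* : 4 ε-transitions
  b*·a : 4 ε-transitions
  (b*·a)* : 8 ε-transitions
  (b*·a)*·b : 8 ε-transitions
  ((b*·a)*·b)+ : 11 ε-transitions
  a·((b*·a)*·b)+·b·b : 11 ε-transitions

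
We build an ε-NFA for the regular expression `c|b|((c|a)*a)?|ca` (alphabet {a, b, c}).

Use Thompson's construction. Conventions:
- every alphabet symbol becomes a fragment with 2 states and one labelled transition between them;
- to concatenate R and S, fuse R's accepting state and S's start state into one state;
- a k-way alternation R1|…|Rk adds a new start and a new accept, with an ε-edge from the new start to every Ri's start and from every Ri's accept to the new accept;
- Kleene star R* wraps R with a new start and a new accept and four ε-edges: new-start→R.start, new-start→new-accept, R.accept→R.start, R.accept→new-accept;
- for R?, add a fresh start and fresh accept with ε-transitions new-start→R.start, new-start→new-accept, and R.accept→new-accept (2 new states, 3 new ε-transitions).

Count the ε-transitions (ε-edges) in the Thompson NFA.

19

By structural recursion:
Each of the 7 symbol leaves contributes 0 ε-transitions.
  c|a : 4 ε-transitions
  (c|a)* : 8 ε-transitions
  (c|a)*a : 8 ε-transitions
  ((c|a)*a)? : 11 ε-transitions
  ca : 0 ε-transitions
  c|b|((c|a)*a)?|ca : 19 ε-transitions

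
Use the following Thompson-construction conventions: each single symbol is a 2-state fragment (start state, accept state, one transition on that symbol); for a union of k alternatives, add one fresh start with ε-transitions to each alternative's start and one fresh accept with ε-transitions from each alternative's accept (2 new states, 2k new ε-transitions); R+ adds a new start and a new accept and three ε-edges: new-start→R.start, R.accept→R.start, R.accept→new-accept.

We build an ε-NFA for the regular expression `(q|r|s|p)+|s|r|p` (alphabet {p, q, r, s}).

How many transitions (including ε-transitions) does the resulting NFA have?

26

Per subexpression:
Each of the 7 symbol leaves contributes 1 transition (1 symbol, 0 ε).
  q|r|s|p → 12 transitions (4 symbol, 8 ε)
  (q|r|s|p)+ → 15 transitions (4 symbol, 11 ε)
  (q|r|s|p)+|s|r|p → 26 transitions (7 symbol, 19 ε)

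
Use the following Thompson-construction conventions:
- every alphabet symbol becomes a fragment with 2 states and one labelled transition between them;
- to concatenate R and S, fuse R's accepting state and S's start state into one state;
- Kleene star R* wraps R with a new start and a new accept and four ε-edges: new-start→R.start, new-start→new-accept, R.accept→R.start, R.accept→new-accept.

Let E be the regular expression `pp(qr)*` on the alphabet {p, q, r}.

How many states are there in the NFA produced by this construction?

Per subexpression:
Each of the 4 symbol leaves contributes a 2-state fragment.
  qr = 3 states
  (qr)* = 5 states
  pp(qr)* = 7 states

7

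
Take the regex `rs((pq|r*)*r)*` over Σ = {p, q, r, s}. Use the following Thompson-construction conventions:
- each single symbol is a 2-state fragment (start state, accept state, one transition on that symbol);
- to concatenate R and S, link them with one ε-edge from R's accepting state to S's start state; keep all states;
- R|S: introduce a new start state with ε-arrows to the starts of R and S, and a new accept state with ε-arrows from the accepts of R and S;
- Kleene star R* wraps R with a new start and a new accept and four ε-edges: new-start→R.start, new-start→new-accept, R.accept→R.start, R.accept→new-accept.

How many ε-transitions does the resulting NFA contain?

20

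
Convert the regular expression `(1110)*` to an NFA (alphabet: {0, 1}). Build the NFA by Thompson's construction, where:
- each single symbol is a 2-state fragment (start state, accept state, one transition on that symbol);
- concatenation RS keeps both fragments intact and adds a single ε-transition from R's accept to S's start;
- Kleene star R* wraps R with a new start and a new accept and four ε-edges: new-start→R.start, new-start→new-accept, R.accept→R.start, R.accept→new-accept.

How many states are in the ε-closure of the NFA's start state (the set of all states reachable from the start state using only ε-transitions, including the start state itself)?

3

Work bottom-up. For each fragment F, track |ε-closure(F.start)| and whether F's accept lies in that closure (i.e. whether F accepts ε). A single-symbol fragment has closure size 1 and does not accept ε.
  1110 : same as the first factor's closure: C = 1
  (1110)* : C = 1 (new start) + 1 (body) + 1 (new accept) = 3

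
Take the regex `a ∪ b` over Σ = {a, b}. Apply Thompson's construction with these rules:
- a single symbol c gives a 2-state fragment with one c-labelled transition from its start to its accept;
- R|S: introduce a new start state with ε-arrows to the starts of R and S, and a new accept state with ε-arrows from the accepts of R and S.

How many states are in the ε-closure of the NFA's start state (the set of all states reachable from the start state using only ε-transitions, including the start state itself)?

3

Work bottom-up. For each fragment F, track |ε-closure(F.start)| and whether F's accept lies in that closure (i.e. whether F accepts ε). A single-symbol fragment has closure size 1 and does not accept ε.
  a ∪ b → |closure| = 1 + 1 + 1 = 3 (the new accept is not ε-reachable since no branch accepts ε)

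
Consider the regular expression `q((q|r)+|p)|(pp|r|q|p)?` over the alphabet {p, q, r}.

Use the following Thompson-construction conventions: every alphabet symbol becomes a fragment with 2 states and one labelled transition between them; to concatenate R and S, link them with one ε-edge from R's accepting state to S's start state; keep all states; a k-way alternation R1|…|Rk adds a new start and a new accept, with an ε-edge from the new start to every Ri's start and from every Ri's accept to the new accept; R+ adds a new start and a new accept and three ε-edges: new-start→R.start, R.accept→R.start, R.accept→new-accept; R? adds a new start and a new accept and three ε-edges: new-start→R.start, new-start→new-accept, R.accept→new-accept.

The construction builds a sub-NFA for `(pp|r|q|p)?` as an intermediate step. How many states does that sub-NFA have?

14

Fragment for `(pp|r|q|p)?`:
Each of the 5 symbol leaves contributes a 2-state fragment.
  pp = 4 states
  pp|r|q|p = 12 states
  (pp|r|q|p)? = 14 states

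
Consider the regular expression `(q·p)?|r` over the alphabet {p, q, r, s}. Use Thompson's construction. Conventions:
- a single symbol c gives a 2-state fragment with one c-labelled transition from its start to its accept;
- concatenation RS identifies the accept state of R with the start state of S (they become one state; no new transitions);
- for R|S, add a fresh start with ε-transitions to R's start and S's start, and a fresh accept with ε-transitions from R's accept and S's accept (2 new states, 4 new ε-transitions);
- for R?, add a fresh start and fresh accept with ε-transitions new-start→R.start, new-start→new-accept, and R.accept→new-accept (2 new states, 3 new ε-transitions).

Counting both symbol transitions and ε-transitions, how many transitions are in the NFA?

10

Bottom-up over the parse tree:
Each of the 3 symbol leaves contributes 1 transition (1 symbol, 0 ε).
  q·p = 2 transitions (2 symbol, 0 ε)
  (q·p)? = 5 transitions (2 symbol, 3 ε)
  (q·p)?|r = 10 transitions (3 symbol, 7 ε)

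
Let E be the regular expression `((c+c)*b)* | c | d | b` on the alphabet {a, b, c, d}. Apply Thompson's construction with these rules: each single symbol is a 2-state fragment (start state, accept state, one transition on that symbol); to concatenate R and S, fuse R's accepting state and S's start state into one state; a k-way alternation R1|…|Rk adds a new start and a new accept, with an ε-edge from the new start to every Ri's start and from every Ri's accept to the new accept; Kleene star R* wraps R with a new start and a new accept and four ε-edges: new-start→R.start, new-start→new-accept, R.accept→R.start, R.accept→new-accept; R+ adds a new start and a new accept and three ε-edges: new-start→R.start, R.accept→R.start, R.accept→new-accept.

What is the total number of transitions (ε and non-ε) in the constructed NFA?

25

Bottom-up over the parse tree:
Each of the 6 symbol leaves contributes 1 transition (1 symbol, 0 ε).
  c+ — 4 transitions (1 symbol, 3 ε)
  c+c — 5 transitions (2 symbol, 3 ε)
  (c+c)* — 9 transitions (2 symbol, 7 ε)
  (c+c)*b — 10 transitions (3 symbol, 7 ε)
  ((c+c)*b)* — 14 transitions (3 symbol, 11 ε)
  ((c+c)*b)* | c | d | b — 25 transitions (6 symbol, 19 ε)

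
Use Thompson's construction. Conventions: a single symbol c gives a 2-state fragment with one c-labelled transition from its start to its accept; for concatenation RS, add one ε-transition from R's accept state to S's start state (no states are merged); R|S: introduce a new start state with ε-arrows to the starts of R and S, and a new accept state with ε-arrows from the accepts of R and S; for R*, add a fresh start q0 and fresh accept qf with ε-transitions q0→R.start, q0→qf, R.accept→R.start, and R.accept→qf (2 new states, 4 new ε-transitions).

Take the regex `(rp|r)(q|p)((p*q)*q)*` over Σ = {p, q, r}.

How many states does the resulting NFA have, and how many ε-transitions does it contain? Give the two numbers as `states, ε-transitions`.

26, 25

Per subexpression:
Each of the 8 symbol leaves contributes 2 states and 0 ε-transitions.
  rp : 4 states, 1 ε-transition
  rp|r : 8 states, 5 ε-transitions
  q|p : 6 states, 4 ε-transitions
  p* : 4 states, 4 ε-transitions
  p*q : 6 states, 5 ε-transitions
  (p*q)* : 8 states, 9 ε-transitions
  (p*q)*q : 10 states, 10 ε-transitions
  ((p*q)*q)* : 12 states, 14 ε-transitions
  (rp|r)(q|p)((p*q)*q)* : 26 states, 25 ε-transitions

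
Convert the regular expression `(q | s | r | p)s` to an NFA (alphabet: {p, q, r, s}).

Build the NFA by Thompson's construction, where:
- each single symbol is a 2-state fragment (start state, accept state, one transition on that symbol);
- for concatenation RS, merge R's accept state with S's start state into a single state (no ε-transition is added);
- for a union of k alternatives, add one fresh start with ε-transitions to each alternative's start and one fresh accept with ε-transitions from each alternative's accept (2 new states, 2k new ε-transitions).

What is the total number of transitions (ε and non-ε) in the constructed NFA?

13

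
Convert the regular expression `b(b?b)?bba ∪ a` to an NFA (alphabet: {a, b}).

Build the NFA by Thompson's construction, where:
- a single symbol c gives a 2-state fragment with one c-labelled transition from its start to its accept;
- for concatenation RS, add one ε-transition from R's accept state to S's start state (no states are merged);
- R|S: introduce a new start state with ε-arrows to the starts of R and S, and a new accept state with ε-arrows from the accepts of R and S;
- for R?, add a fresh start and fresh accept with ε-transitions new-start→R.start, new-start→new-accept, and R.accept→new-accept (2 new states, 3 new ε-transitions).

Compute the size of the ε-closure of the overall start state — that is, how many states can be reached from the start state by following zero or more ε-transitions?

3

Compute the ε-closure size of each fragment's start state recursively; a symbol fragment's start has no outgoing ε-edge, so its closure is just itself (size 1).
  b? : C = 1 (new start) + 1 (body) + 1 (new accept, via ε) = 3
  b?b : C = 3 + 1 = 4 (closure spills across the concat boundary because the left factor accepts ε)
  (b?b)? : C = 1 (new start) + 4 (body) + 1 (new accept, via ε) = 6
  b(b?b)?bba : C equals the left operand's closure size = 1 (its accept is not ε-reachable, so the closure stops there)
  b(b?b)?bba ∪ a : new start ε-reaches every alternative's start; none of them accept ε, so the new accept is not reached: C = 1 + 1 + 1 = 3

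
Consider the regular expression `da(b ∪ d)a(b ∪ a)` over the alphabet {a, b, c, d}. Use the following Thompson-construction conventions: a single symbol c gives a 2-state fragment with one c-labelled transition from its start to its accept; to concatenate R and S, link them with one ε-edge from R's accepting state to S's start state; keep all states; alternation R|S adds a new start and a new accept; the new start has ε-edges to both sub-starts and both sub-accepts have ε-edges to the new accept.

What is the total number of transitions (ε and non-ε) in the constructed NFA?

Building bottom-up:
Each of the 7 symbol leaves contributes 1 transition (1 symbol, 0 ε).
  b ∪ d = 6 transitions (2 symbol, 4 ε)
  b ∪ a = 6 transitions (2 symbol, 4 ε)
  da(b ∪ d)a(b ∪ a) = 19 transitions (7 symbol, 12 ε)

19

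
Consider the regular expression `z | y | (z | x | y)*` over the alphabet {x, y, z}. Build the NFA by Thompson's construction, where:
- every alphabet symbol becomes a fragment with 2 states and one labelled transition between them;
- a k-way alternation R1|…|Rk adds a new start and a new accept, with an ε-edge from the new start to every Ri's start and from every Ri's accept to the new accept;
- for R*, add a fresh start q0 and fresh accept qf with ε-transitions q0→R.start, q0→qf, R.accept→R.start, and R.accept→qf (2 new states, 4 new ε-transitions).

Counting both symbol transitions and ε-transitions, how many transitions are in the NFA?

Bottom-up over the parse tree:
Each of the 5 symbol leaves contributes 1 transition (1 symbol, 0 ε).
  z | x | y — 9 transitions (3 symbol, 6 ε)
  (z | x | y)* — 13 transitions (3 symbol, 10 ε)
  z | y | (z | x | y)* — 21 transitions (5 symbol, 16 ε)

21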